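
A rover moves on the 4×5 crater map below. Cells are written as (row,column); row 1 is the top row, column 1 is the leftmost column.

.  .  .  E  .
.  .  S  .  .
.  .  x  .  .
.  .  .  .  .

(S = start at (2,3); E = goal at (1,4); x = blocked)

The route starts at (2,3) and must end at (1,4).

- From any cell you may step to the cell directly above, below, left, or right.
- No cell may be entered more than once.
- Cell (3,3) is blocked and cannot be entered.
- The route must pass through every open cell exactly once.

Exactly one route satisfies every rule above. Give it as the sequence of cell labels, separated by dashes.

Need to visit all 19 open cells exactly once, starting at (2,3) and ending at (1,4).
Cell (4,1) has only two open neighbours ((3,1) and (4,2)), so the path must pass straight through it: one of those is the cell it's entered from and the other is where it exits.
Route from (2,3): up to (1,3), 2× left (reaching (1,1)), down to (2,1), right to (2,2), down to (3,2), left to (3,1), down to (4,1), 4× right (reaching (4,5)), up to (3,5), left to (3,4), up to (2,4), right to (2,5), up to (1,5), left to (1,4) — 18 moves in all.
Check: all 19 open cells covered.

(2,3) - (1,3) - (1,2) - (1,1) - (2,1) - (2,2) - (3,2) - (3,1) - (4,1) - (4,2) - (4,3) - (4,4) - (4,5) - (3,5) - (3,4) - (2,4) - (2,5) - (1,5) - (1,4)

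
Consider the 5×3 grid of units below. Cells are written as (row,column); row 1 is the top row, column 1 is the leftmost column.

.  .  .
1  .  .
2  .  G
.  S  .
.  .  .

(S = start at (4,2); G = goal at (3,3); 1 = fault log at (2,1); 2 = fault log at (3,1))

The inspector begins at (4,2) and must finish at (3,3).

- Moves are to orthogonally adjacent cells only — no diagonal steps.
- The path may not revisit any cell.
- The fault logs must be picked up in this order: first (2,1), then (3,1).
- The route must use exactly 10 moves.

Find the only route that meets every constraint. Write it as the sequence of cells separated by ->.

(4,2) -> (3,2) -> (2,2) -> (2,1) -> (3,1) -> (4,1) -> (5,1) -> (5,2) -> (5,3) -> (4,3) -> (3,3)

The waypoints must appear in the order (2,1), (3,1), with no cell reused.
Route from (4,2): up 2 to (2,2), left 1 to (2,1), down 3 to (5,1), right 2 to (5,3), up 2 to (3,3) — 10 moves in all.
Check: order respected (1 at step 3, 2 at step 4); 10 moves as required.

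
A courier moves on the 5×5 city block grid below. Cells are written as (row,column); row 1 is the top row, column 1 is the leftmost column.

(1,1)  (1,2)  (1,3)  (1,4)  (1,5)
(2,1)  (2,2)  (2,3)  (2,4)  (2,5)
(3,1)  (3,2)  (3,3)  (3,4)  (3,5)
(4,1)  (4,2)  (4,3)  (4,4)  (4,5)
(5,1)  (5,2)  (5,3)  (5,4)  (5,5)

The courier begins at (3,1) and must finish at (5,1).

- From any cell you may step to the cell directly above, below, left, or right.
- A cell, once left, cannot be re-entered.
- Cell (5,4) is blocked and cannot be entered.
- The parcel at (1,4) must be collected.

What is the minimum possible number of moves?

Any route passes through (1,4) somewhere between (3,1) and (5,1). Summing Manhattan distances along the two legs ((3,1) → (1,4) → (5,1)) gives a lower bound of 5 + 7 = 12 moves.
A route of 12 moves achieves this: (3,1) → (2,1) → (1,1) → (1,2) → (1,3) → (1,4) → (2,4) → (3,4) → (4,4) → (4,3) → (5,3) → (5,2) → (5,1).
Since 12 matches the lower bound, it is optimal.

12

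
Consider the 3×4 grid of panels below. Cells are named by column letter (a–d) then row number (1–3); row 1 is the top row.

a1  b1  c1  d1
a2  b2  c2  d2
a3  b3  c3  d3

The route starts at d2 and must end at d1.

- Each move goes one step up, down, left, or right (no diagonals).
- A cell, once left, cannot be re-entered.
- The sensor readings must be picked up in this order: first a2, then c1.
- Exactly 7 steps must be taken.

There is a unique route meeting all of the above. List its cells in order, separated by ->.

d2 -> c2 -> b2 -> a2 -> a1 -> b1 -> c1 -> d1

The waypoints must appear in the order a2, c1, with no cell reused.
Route from d2: 3× left (reaching a2), up to a1, 3× right (reaching d1) — 7 moves in all.
Check: order respected (a2 at step 3, c1 at step 6); 7 moves as required.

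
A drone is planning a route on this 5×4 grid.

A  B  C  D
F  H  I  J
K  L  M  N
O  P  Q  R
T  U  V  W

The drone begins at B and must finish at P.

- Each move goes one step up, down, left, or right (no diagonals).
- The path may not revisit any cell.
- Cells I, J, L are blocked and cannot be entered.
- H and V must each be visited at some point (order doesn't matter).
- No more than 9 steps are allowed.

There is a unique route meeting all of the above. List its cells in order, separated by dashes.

B - H - F - K - O - T - U - V - Q - P

The budget equals the shortest possible length, so every move has to be on a shortest route through the required cells.
Route from B: down to H, left to F, 3× down (reaching T), 2× right (reaching V), up to Q, left to P — 9 moves in all.
Check: all required cells visited; 9 ≤ 9 moves.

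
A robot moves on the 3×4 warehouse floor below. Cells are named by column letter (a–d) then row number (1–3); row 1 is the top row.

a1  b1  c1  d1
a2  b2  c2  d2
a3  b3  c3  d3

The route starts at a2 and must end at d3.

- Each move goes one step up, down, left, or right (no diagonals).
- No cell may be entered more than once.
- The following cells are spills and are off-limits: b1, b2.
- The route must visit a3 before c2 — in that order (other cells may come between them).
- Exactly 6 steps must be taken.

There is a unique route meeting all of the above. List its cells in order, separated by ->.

a2 -> a3 -> b3 -> c3 -> c2 -> d2 -> d3

The waypoints must appear in the order a3, c2, with no cell reused.
Route from a2: down 1 to a3, right 2 to c3, up 1 to c2, right 1 to d2, down 1 to d3 — 6 moves in all.
Check: order respected (a3 at step 1, c2 at step 4); 6 moves as required.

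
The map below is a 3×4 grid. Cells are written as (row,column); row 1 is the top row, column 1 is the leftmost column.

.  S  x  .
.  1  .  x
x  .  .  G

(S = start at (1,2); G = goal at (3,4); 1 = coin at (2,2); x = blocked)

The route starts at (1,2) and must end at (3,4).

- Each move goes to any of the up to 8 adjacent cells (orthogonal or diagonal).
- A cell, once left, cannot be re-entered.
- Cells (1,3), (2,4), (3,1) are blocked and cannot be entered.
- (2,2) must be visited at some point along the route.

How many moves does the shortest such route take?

3

Any route passes through (2,2) somewhere between (1,2) and (3,4). Summing Chebyshev distances along the two legs ((1,2) → (2,2) → (3,4)) gives a lower bound of 1 + 2 = 3 moves.
A route of 3 moves achieves this: (1,2) → (2,2) → (2,3) → (3,4).
Since 3 matches the lower bound, it is optimal.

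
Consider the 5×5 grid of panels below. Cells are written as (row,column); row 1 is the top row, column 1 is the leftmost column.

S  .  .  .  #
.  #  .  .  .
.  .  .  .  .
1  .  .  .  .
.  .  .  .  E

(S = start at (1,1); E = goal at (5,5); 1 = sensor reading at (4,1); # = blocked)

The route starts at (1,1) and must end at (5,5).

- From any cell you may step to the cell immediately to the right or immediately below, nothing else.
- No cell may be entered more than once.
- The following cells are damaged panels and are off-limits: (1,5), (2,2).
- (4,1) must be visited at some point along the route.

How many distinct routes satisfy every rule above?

5

A right/down-only route from (1,1) to (5,5) makes exactly 4 down-moves and 4 right-moves in some order.
With no other constraints that would be C(8,4) = 70 routes.
Split at (4,1) and multiply the segment counts (each segment already excludes blocked cells): (1,1)→(4,1): 1; (4,1)→(5,5): 5; product = 5.
That gives 5 routes.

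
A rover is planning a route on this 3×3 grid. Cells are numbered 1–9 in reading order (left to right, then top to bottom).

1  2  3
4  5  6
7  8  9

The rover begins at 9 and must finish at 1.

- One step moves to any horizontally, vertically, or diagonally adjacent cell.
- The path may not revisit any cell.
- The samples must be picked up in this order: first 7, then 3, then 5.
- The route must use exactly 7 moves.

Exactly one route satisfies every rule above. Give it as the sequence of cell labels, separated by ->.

9 -> 8 -> 7 -> 4 -> 2 -> 3 -> 5 -> 1

The waypoints must appear in the order 7, 3, 5, with no cell reused.
Route from 9: left 2 to 7, up 1 to 4, up-right 1 to 2, right 1 to 3, down-left 1 to 5, up-left 1 to 1 — 7 moves in all.
Check: order respected (7 at step 2, 3 at step 5, 5 at step 6); 7 moves as required.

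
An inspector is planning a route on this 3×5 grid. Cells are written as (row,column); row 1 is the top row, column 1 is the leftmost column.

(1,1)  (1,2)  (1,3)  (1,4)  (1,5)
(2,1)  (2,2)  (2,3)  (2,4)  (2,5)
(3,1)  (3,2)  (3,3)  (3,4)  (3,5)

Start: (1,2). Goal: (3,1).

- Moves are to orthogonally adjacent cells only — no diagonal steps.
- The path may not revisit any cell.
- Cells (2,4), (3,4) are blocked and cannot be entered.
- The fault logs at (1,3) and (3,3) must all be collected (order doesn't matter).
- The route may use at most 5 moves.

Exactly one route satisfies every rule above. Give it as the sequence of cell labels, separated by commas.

Any route must reach (1,3) and (3,3) and still end at (3,1) within 5 moves, so the order of the required stops is forced.
Route from (1,2): right to (1,3), 2× down (reaching (3,3)), 2× left (reaching (3,1)) — 5 moves in all.
Check: all required cells visited; 5 ≤ 5 moves.

(1,2), (1,3), (2,3), (3,3), (3,2), (3,1)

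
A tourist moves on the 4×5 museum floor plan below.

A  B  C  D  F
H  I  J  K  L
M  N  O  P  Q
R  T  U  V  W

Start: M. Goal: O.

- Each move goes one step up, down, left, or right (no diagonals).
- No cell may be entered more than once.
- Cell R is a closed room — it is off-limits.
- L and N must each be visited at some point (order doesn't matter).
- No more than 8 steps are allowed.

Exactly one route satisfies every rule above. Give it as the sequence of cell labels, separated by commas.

M, N, I, J, K, L, Q, P, O

The 8-move cap with required stops at L, N leaves no slack for detours.
Route from M: right 1 to N, up 1 to I, right 3 to L, down 1 to Q, left 2 to O — 8 moves in all.
Check: all required cells visited; 8 ≤ 8 moves.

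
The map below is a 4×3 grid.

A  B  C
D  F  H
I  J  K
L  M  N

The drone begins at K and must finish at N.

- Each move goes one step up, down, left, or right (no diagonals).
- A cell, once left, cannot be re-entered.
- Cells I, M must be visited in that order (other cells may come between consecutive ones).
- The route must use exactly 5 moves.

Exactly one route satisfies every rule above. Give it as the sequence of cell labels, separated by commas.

The waypoints must appear in the order I, M, with no cell reused.
Route from K: left 2 to I, down 1 to L, right 2 to N — 5 moves in all.
Check: order respected (I at step 2, M at step 4); 5 moves as required.

K, J, I, L, M, N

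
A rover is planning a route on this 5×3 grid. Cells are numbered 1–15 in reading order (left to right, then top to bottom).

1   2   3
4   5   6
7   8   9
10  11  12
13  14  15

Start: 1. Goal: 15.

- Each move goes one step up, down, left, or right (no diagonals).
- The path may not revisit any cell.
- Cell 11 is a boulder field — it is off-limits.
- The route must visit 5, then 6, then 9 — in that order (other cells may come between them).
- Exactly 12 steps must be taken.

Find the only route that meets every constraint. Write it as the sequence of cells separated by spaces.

1 4 5 2 3 6 9 8 7 10 13 14 15

The waypoints must appear in the order 5, 6, 9, with no cell reused.
Route from 1: down 1 to 4, right 1 to 5, up 1 to 2, right 1 to 3, down 2 to 9, left 2 to 7, down 2 to 13, right 2 to 15 — 12 moves in all.
Check: order respected (5 at step 2, 6 at step 5, 9 at step 6); 12 moves as required.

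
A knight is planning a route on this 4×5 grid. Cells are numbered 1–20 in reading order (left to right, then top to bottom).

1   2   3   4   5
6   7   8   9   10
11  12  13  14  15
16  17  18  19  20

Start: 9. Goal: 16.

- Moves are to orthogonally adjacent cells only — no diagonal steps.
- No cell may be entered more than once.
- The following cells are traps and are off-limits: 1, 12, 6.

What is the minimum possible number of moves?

5

The Manhattan distance from 9 to 16 is |2−4| + |4−1| = 5, so at least 5 moves are needed.
A route of 5 moves achieves this: 9 → 14 → 19 → 18 → 17 → 16.
Since 5 matches the lower bound, it is optimal.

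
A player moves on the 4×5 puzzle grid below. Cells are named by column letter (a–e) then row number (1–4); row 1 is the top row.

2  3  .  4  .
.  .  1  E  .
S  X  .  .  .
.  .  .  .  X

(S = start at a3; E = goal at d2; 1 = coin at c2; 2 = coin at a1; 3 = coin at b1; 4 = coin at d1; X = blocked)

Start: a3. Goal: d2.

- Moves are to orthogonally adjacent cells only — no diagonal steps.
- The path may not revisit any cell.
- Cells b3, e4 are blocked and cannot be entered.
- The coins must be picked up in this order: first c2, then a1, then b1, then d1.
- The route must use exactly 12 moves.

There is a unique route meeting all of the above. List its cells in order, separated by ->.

a3 -> a4 -> b4 -> c4 -> c3 -> c2 -> b2 -> a2 -> a1 -> b1 -> c1 -> d1 -> d2

The waypoints must appear in the order c2, a1, b1, d1, with no cell reused.
Route from a3: down to a4, 2× right (reaching c4), 2× up (reaching c2), 2× left (reaching a2), up to a1, 3× right (reaching d1), down to d2 — 12 moves in all.
Check: order respected (1 at step 5, 2 at step 8, 3 at step 9, 4 at step 11); 12 moves as required.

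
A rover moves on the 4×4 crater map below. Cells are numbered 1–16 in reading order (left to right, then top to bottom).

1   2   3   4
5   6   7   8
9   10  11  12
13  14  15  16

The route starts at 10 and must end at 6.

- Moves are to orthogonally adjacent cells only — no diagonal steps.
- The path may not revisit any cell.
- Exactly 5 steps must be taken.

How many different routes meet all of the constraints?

5

Need simple routes of exactly 5 moves from 10 to 6 (Manhattan distance 1, so 2 moves are spent on a detour and 2 undoing it).
Enumerating: 10 14 13 9 5 6 | 10 14 15 11 7 6 | 10 9 5 1 2 6 | 10 11 7 3 2 6 | 10 11 12 8 7 6.
That gives 5 routes.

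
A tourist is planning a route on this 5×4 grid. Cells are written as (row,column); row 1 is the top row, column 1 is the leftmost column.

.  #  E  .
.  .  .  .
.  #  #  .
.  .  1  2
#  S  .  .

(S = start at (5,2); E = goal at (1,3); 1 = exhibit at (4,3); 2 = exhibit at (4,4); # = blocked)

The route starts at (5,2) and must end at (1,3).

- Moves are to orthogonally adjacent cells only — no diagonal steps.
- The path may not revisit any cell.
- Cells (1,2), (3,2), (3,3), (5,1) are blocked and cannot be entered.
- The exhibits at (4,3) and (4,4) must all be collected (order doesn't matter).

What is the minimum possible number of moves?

7

Any route passes through (4,3) and (4,4) in some order between (5,2) and (1,3). Summing Manhattan distances along each leg and taking the cheapest ordering ((5,2) → (4,3) → (4,4) → (1,3)) gives a lower bound of 2 + 1 + 4 = 7 moves.
A route of 7 moves achieves this: (5,2) → (4,2) → (4,3) → (4,4) → (3,4) → (2,4) → (1,4) → (1,3).
Since 7 matches the lower bound, it is optimal.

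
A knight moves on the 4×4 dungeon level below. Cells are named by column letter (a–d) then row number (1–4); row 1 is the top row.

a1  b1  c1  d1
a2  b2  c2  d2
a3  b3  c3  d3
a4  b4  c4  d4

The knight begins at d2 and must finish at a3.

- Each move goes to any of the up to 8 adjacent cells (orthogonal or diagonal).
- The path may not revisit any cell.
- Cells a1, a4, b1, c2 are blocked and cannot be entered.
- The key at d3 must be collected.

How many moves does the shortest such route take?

4

Any route passes through d3 somewhere between d2 and a3. Summing Chebyshev distances along the two legs (d2 → d3 → a3) gives a lower bound of 1 + 3 = 4 moves.
A route of 4 moves achieves this: d2 → d3 → c3 → b2 → a3.
Since 4 matches the lower bound, it is optimal.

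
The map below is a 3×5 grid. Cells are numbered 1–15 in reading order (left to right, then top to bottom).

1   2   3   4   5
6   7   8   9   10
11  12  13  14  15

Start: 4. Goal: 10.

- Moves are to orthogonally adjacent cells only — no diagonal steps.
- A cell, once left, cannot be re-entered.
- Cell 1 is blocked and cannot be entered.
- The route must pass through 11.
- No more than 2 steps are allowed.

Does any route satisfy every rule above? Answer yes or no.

Even ignoring the no-revisit rule, getting from 4 to 10 via 11 needs at least 5 + 5 = 10 moves (Manhattan distance per leg), which exceeds the 2-move limit.

no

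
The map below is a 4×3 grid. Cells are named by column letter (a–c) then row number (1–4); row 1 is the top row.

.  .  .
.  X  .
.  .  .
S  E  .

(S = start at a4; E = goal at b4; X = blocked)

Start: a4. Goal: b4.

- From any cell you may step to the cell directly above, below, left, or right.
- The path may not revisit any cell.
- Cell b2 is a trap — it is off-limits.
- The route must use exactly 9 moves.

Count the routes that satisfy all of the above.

Need simple routes of exactly 9 moves from a4 to b4 (Manhattan distance 1, so 4 moves are spent on a detour and 4 undoing it).
Enumerating: a4 a3 a2 a1 b1 c1 c2 c3 c4 b4 | a4 a3 a2 a1 b1 c1 c2 c3 b3 b4.
That gives 2 routes.

2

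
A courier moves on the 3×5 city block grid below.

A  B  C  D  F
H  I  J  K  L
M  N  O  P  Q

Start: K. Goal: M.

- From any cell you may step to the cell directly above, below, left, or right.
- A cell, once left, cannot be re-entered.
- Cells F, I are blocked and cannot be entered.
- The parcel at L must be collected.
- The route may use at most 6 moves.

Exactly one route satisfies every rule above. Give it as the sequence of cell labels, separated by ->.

Any route must reach L and still end at M within 6 moves, so the order of the required stops is forced.
Route from K: right 1 to L, down 1 to Q, left 4 to M — 6 moves in all.
Check: all required cells visited; 6 ≤ 6 moves.

K -> L -> Q -> P -> O -> N -> M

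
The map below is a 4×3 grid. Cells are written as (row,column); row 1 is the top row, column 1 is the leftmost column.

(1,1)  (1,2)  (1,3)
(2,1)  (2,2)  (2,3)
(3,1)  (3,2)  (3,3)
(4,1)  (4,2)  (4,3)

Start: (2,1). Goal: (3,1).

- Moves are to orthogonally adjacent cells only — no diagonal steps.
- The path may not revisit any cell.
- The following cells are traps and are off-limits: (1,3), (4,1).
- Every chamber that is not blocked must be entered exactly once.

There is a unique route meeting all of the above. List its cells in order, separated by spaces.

Need to visit all 10 open cells exactly once, starting at (2,1) and ending at (3,1).
Cell (1,1) has only two open neighbours ((2,1) and (1,2)), so the path must pass straight through it: one of those is the cell it's entered from and the other is where it exits.
Route from (2,1): up to (1,1), right to (1,2), down to (2,2), right to (2,3), 2× down (reaching (4,3)), left to (4,2), up to (3,2), left to (3,1) — 9 moves in all.
Check: all 10 open cells covered.

(2,1) (1,1) (1,2) (2,2) (2,3) (3,3) (4,3) (4,2) (3,2) (3,1)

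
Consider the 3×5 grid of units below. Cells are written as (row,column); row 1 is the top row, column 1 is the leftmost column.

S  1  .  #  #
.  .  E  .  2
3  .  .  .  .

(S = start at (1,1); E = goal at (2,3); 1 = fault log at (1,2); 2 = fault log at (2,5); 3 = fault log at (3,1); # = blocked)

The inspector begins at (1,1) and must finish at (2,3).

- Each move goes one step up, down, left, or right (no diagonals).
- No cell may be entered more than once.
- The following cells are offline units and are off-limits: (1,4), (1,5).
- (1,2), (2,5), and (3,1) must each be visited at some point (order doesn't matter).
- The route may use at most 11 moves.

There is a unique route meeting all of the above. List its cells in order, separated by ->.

The 11-move cap with required stops at (1,2), (2,5), (3,1) leaves no slack for detours.
Route from (1,1): right 1 to (1,2), down 1 to (2,2), left 1 to (2,1), down 1 to (3,1), right 4 to (3,5), up 1 to (2,5), left 2 to (2,3) — 11 moves in all.
Check: all required cells visited; 11 ≤ 11 moves.

(1,1) -> (1,2) -> (2,2) -> (2,1) -> (3,1) -> (3,2) -> (3,3) -> (3,4) -> (3,5) -> (2,5) -> (2,4) -> (2,3)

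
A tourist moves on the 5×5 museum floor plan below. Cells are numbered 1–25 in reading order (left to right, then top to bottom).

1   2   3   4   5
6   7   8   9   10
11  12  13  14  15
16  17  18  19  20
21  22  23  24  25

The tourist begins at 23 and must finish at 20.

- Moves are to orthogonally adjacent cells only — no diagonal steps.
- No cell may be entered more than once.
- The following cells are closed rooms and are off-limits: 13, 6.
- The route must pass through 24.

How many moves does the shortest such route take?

Any route passes through 24 somewhere between 23 and 20. Summing Manhattan distances along the two legs (23 → 24 → 20) gives a lower bound of 1 + 2 = 3 moves.
A route of 3 moves achieves this: 23 → 24 → 19 → 20.
Since 3 matches the lower bound, it is optimal.

3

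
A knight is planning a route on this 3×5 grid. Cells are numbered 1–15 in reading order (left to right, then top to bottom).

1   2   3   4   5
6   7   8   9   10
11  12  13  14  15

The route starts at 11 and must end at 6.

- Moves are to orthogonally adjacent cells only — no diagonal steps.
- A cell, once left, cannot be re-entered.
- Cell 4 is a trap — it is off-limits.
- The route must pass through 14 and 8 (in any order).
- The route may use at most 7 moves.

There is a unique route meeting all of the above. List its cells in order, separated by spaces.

11 12 13 14 9 8 7 6

The budget equals the shortest possible length, so every move has to be on a shortest route through the required cells.
Route from 11: right 3 to 14, up 1 to 9, left 3 to 6 — 7 moves in all.
Check: all required cells visited; 7 ≤ 7 moves.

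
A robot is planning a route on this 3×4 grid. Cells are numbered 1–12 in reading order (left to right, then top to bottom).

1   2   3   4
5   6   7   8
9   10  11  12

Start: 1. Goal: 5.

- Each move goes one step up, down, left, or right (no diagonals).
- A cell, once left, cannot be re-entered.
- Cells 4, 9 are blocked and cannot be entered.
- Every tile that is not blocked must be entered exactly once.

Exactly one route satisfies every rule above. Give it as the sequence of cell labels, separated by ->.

Need to visit all 10 open cells exactly once, starting at 1 and ending at 5.
Cell 12 has only two open neighbours (8 and 11), so the path must pass straight through it: one of those is the cell it's entered from and the other is where it exits.
Route from 1: 2× right (reaching 3), down to 7, right to 8, down to 12, 2× left (reaching 10), up to 6, left to 5 — 9 moves in all.
Check: all 10 open cells covered.

1 -> 2 -> 3 -> 7 -> 8 -> 12 -> 11 -> 10 -> 6 -> 5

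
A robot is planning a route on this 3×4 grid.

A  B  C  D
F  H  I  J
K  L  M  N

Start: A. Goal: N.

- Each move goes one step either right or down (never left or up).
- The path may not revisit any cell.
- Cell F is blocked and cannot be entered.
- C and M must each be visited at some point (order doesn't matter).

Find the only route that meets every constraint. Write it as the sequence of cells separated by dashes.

Moves only go right or down, so the column and row indices never decrease.
Route from A: right 2 to C, down 2 to M, right 1 to N — 5 moves in all.
Check: all required cells visited.

A - B - C - I - M - N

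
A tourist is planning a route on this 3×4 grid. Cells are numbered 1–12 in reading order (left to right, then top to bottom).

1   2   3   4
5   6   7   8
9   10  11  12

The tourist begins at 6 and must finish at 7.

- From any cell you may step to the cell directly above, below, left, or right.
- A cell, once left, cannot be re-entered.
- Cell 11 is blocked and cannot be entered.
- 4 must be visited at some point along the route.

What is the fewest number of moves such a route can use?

5

Any route passes through 4 somewhere between 6 and 7. Summing Manhattan distances along the two legs (6 → 4 → 7) gives a lower bound of 3 + 2 = 5 moves.
A route of 5 moves achieves this: 6 → 2 → 3 → 4 → 8 → 7.
Since 5 matches the lower bound, it is optimal.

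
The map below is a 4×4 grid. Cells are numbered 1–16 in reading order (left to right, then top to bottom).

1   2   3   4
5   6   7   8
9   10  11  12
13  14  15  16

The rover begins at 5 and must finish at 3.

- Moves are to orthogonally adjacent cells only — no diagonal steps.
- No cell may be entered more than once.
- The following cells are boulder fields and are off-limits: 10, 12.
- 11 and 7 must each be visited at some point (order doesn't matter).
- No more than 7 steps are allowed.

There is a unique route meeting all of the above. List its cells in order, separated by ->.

The budget equals the shortest possible length, so every move has to be on a shortest route through the required cells.
Route from 5: down 2 to 13, right 2 to 15, up 3 to 3 — 7 moves in all.
Check: all required cells visited; 7 ≤ 7 moves.

5 -> 9 -> 13 -> 14 -> 15 -> 11 -> 7 -> 3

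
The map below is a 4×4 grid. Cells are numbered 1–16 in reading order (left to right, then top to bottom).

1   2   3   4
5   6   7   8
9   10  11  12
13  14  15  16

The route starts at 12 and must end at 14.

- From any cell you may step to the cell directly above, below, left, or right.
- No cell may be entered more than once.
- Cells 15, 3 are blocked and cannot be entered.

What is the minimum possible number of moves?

3

The Manhattan distance from 12 to 14 is |3−4| + |4−2| = 3, so at least 3 moves are needed.
A route of 3 moves achieves this: 12 → 11 → 10 → 14.
Since 3 matches the lower bound, it is optimal.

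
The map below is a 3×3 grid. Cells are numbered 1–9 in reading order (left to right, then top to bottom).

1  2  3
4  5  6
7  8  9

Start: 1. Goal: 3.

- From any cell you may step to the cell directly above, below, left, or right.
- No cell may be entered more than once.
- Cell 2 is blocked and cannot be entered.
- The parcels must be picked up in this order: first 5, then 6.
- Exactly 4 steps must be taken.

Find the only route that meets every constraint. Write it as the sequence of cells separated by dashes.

1 - 4 - 5 - 6 - 3

The waypoints must appear in the order 5, 6, with no cell reused.
Route from 1: down 1 to 4, right 2 to 6, up 1 to 3 — 4 moves in all.
Check: order respected (5 at step 2, 6 at step 3); 4 moves as required.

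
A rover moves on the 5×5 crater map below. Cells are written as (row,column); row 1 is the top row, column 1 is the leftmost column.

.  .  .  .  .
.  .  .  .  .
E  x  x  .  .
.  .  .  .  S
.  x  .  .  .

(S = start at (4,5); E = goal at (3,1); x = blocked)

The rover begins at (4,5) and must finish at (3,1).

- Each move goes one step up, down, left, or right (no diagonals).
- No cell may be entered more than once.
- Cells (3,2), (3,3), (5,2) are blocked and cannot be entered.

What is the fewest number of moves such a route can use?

The Manhattan distance from (4,5) to (3,1) is |4−3| + |5−1| = 5, so at least 5 moves are needed.
A route of 5 moves achieves this: (4,5) → (4,4) → (4,3) → (4,2) → (4,1) → (3,1).
Since 5 matches the lower bound, it is optimal.

5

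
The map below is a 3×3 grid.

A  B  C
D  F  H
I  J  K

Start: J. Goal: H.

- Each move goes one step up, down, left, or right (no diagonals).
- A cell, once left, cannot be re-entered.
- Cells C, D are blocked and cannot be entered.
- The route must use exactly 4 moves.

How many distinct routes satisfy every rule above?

Need simple routes of exactly 4 moves from J to H (Manhattan distance 2, so 1 moves are spent on a detour and 1 undoing it).
No route satisfies every constraint, so the count is 0.

0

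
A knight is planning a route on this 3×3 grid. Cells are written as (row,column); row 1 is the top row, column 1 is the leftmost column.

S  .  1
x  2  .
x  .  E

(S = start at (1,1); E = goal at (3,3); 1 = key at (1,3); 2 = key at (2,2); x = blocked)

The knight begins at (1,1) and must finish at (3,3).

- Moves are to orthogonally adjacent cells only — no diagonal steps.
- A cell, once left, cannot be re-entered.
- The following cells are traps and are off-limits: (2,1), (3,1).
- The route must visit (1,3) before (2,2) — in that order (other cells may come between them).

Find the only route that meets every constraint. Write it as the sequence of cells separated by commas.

(1,1), (1,2), (1,3), (2,3), (2,2), (3,2), (3,3)

The waypoints must appear in the order (1,3), (2,2), with no cell reused.
Route from (1,1): 2× right (reaching (1,3)), down to (2,3), left to (2,2), down to (3,2), right to (3,3) — 6 moves in all.
Check: order respected (1 at step 2, 2 at step 4).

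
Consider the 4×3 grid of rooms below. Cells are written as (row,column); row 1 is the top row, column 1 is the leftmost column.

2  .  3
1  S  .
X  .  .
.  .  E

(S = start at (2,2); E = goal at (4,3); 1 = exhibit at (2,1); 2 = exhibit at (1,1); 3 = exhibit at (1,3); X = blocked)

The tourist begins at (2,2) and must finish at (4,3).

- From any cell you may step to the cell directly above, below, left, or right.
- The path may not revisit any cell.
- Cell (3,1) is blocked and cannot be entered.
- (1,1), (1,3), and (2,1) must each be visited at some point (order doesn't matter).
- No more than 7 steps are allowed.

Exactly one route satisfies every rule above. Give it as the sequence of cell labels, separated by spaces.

(2,2) (2,1) (1,1) (1,2) (1,3) (2,3) (3,3) (4,3)

The 7-move cap with required stops at (1,1), (1,3), (2,1) leaves no slack for detours.
Route from (2,2): left to (2,1), up to (1,1), 2× right (reaching (1,3)), 3× down (reaching (4,3)) — 7 moves in all.
Check: all required cells visited; 7 ≤ 7 moves.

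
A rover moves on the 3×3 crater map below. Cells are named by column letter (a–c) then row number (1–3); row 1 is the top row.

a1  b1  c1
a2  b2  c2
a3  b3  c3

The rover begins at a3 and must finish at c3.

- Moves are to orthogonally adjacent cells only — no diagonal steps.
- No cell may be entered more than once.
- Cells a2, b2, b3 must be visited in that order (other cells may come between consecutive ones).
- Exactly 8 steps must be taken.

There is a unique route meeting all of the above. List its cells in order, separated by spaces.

a3 a2 a1 b1 c1 c2 b2 b3 c3

The waypoints must appear in the order a2, b2, b3, with no cell reused.
Route from a3: 2× up (reaching a1), 2× right (reaching c1), down to c2, left to b2, down to b3, right to c3 — 8 moves in all.
Check: order respected (a2 at step 1, b2 at step 6, b3 at step 7); 8 moves as required.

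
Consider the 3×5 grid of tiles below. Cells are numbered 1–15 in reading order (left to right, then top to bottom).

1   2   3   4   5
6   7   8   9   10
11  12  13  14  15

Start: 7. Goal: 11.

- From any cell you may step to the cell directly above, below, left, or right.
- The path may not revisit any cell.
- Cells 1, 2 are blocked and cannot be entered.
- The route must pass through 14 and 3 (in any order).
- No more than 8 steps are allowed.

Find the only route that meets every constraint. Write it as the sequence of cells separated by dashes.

7 - 8 - 3 - 4 - 9 - 14 - 13 - 12 - 11

The budget equals the shortest possible length, so every move has to be on a shortest route through the required cells.
Route from 7: right to 8, up to 3, right to 4, 2× down (reaching 14), 3× left (reaching 11) — 8 moves in all.
Check: all required cells visited; 8 ≤ 8 moves.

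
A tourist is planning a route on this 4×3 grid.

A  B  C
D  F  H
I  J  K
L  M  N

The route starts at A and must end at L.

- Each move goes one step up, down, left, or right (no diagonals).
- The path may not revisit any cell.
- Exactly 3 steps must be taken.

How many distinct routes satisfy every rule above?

1

Need simple routes of exactly 3 moves from A to L (Manhattan distance 3, so 0 moves are spent on a detour and 0 undoing it).
Enumerating: A D I L.
That gives 1 route.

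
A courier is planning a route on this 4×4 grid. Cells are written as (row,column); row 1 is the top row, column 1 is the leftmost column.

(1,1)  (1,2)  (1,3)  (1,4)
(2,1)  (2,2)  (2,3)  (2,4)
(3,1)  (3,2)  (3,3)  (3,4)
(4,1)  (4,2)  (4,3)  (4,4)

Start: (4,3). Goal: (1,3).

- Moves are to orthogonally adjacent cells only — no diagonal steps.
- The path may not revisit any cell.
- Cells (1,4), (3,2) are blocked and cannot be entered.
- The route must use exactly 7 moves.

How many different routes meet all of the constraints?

Need simple routes of exactly 7 moves from (4,3) to (1,3) (Manhattan distance 3, so 2 moves are spent on a detour and 2 undoing it).
Enumerating: (4,3) (3,3) (2,3) (2,2) (2,1) (1,1) (1,2) (1,3) | (4,3) (3,3) (3,4) (2,4) (2,3) (2,2) (1,2) (1,3) | (4,3) (4,2) (4,1) (3,1) (2,1) (1,1) (1,2) (1,3) | (4,3) (4,2) (4,1) (3,1) (2,1) (2,2) (1,2) (1,3) | (4,3) (4,2) (4,1) (3,1) (2,1) (2,2) (2,3) (1,3) | (4,3) (4,4) (3,4) (2,4) (2,3) (2,2) (1,2) (1,3) | (4,3) (4,4) (3,4) (3,3) (2,3) (2,2) (1,2) (1,3).
That gives 7 routes.

7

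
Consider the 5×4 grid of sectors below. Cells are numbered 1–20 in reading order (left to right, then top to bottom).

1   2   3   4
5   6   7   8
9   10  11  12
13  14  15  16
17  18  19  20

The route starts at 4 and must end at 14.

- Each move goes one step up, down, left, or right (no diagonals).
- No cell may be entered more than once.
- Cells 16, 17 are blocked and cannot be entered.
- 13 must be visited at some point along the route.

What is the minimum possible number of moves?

7

Any route passes through 13 somewhere between 4 and 14. Summing Manhattan distances along the two legs (4 → 13 → 14) gives a lower bound of 6 + 1 = 7 moves.
A route of 7 moves achieves this: 4 → 8 → 12 → 11 → 10 → 9 → 13 → 14.
Since 7 matches the lower bound, it is optimal.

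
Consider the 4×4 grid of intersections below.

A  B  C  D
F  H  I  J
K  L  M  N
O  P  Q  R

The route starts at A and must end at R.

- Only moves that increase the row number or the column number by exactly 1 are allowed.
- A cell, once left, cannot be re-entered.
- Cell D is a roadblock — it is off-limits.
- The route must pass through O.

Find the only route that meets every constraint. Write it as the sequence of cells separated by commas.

A, F, K, O, P, Q, R

Moves only go right or down, so the column and row indices never decrease.
Route from A: 3× down (reaching O), 3× right (reaching R) — 6 moves in all.
Check: all required cells visited.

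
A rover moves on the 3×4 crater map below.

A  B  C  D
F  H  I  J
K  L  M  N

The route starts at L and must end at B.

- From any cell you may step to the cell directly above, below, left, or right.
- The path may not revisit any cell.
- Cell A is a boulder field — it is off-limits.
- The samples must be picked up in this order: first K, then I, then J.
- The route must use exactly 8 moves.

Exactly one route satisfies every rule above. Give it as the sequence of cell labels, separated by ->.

L -> K -> F -> H -> I -> J -> D -> C -> B

The waypoints must appear in the order K, I, J, with no cell reused.
Route from L: left 1 to K, up 1 to F, right 3 to J, up 1 to D, left 2 to B — 8 moves in all.
Check: order respected (K at step 1, I at step 4, J at step 5); 8 moves as required.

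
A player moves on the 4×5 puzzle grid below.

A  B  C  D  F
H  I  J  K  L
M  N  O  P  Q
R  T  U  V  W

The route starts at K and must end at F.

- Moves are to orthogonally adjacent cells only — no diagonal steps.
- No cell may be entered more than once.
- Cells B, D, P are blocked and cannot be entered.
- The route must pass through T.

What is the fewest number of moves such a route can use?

10

Any route passes through T somewhere between K and F. Summing Manhattan distances along the two legs (K → T → F) gives a lower bound of 4 + 6 = 10 moves.
A route of 10 moves achieves this: K → J → O → N → T → U → V → W → Q → L → F.
Since 10 matches the lower bound, it is optimal.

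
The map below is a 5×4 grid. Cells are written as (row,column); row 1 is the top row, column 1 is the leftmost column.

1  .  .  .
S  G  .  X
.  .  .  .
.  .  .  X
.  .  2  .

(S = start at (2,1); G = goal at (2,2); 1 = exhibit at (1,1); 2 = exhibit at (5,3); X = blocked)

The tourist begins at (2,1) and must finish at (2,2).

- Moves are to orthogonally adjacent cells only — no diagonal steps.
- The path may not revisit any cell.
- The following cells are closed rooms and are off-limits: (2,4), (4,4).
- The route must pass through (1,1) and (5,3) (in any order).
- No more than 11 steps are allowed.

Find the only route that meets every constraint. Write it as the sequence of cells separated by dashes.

(2,1) - (1,1) - (1,2) - (1,3) - (2,3) - (3,3) - (4,3) - (5,3) - (5,2) - (4,2) - (3,2) - (2,2)

The budget equals the shortest possible length, so every move has to be on a shortest route through the required cells.
Route from (2,1): up 1 to (1,1), right 2 to (1,3), down 4 to (5,3), left 1 to (5,2), up 3 to (2,2) — 11 moves in all.
Check: all required cells visited; 11 ≤ 11 moves.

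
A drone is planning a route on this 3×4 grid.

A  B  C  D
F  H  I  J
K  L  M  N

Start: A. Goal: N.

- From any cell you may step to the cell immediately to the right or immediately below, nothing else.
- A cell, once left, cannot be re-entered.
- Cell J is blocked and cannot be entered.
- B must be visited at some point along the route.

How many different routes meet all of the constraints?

A right/down-only route from A to N makes exactly 2 down-moves and 3 right-moves in some order.
With no other constraints that would be C(5,2) = 10 routes.
Split at B and multiply the segment counts (each segment already excludes blocked cells): A→B: 1; B→N: 3; product = 3.
That gives 3 routes.

3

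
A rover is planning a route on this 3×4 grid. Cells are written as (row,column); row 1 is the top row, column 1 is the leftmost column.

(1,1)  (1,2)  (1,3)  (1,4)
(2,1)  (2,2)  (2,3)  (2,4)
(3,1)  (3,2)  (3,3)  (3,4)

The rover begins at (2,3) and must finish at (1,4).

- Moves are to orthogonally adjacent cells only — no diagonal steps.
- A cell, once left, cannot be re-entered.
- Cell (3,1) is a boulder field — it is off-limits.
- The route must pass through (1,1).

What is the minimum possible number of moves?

Any route passes through (1,1) somewhere between (2,3) and (1,4). Summing Manhattan distances along the two legs ((2,3) → (1,1) → (1,4)) gives a lower bound of 3 + 3 = 6 moves.
A route of 6 moves achieves this: (2,3) → (2,2) → (2,1) → (1,1) → (1,2) → (1,3) → (1,4).
Since 6 matches the lower bound, it is optimal.

6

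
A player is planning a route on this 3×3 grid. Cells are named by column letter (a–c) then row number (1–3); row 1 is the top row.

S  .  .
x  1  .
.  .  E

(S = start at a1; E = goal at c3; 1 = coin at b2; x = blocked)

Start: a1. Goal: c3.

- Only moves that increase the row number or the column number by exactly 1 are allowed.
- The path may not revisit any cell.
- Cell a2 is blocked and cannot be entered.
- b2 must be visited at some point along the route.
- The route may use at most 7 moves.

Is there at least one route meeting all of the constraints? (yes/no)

yes

One route that works: a1 → b1 → b2 → b3 → c3.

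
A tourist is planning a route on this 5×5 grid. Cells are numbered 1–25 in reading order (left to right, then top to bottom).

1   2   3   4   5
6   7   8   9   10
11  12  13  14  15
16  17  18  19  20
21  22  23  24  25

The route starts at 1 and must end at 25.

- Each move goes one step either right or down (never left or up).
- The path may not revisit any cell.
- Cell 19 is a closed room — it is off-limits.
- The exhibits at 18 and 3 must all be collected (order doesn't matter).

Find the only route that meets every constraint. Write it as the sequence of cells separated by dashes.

1 - 2 - 3 - 8 - 13 - 18 - 23 - 24 - 25

Moves only go right or down, so the column and row indices never decrease.
Route from 1: 2× right (reaching 3), 4× down (reaching 23), 2× right (reaching 25) — 8 moves in all.
Check: all required cells visited.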